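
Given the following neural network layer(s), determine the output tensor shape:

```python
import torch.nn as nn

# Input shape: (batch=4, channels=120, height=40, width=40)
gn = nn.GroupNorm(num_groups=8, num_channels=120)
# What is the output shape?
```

Input: (4, 120, 40, 40) -> Output: (4, 120, 40, 40)

Answer: (4, 120, 40, 40)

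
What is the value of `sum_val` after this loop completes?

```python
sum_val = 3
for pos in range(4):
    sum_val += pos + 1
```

Start at 3, add 1 to 4 = 13
`sum_val` takes the values: 3 → 4 → 6 → 9 → 13

Answer: 13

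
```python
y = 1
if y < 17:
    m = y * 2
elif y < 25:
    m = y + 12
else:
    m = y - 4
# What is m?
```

Trace:
`y = 1` → y = 1
`if y < 17: ...` → y < 17 is True → m = 2
So m = 2

Answer: 2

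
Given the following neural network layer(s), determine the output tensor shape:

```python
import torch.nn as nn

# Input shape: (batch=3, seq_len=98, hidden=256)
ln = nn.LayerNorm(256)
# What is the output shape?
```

Input: (3, 98, 256) -> Output: (3, 98, 256)

Answer: (3, 98, 256)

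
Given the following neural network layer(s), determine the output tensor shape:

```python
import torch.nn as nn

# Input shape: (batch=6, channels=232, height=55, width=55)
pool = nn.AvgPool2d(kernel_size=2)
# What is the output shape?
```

Input: (6, 232, 55, 55) -> Output: (6, 232, 27, 27)

Answer: (6, 232, 27, 27)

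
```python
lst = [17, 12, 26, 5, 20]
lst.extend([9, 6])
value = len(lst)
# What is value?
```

Trace:
`lst = [17, 12, 26, 5, 20]` → lst = [17, 12, 26, 5, 20]
`lst.extend([9, 6])` → lst = [17, 12, 26, 5, 20, 9, 6]
`value = len(lst)` → value = 7
So value = 7

Answer: 7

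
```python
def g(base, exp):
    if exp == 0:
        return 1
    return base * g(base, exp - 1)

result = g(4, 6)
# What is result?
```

g(4, 6) = 4 * 4 * 4 * 4 * 4 * 4 = 4096

Answer: 4096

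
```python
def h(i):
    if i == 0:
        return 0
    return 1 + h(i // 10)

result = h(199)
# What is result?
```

Count of digits of 199: 3

Answer: 3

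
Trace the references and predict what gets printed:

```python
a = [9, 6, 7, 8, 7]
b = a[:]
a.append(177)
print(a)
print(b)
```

Key concept: slice [:] creates copy.
Step by step:
`a = [9, 6, 7, 8, 7]` → a = [9, 6, 7, 8, 7]
`b = a[:]` → b = [9, 6, 7, 8, 7]
`a.append(177)` → a = [9, 6, 7, 8, 7, 177]
`print(a)` → prints [9, 6, 7, 8, 7, 177]
`print(b)` → prints [9, 6, 7, 8, 7]

Answer:
[9, 6, 7, 8, 7, 177]
[9, 6, 7, 8, 7]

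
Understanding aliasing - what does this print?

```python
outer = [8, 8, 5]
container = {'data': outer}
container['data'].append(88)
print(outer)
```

Key concept: dict holds reference to list.
Step by step:
`outer = [8, 8, 5]` → outer = [8, 8, 5]
`container = {'data': outer}` → container = {'data': [8, 8, 5]}
`container['data'].append(88)` → outer = [8, 8, 5, 88]; container = {'data': [8, 8, 5, 88]}
`print(outer)` → prints [8, 8, 5, 88]

Answer: [8, 8, 5, 88]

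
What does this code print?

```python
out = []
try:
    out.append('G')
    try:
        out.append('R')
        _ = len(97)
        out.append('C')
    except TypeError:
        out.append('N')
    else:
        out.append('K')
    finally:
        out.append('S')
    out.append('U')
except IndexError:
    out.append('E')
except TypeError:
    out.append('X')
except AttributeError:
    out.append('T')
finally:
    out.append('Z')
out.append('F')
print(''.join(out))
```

Execution trace: 'G' (try body) → 'R' (inner try body) → 'N' (inner except TypeError) → 'S' (inner finally) → 'U' (try body, no exception) → 'Z' (finally) → 'F' (after the try/except). Output: GRNSUZF

Answer: GRNSUZF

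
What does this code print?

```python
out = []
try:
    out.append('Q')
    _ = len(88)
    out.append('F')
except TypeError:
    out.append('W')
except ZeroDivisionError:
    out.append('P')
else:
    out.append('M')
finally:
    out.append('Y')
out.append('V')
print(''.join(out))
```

Execution trace: 'Q' (try body) → 'W' (except TypeError) → 'Y' (finally) → 'V' (after the try/except). Output: QWYV

Answer: QWYV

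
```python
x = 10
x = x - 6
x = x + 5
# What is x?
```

Trace:
`x = 10` → x = 10
`x = x - 6` → x = 4
`x = x + 5` → x = 9
So x = 9

Answer: 9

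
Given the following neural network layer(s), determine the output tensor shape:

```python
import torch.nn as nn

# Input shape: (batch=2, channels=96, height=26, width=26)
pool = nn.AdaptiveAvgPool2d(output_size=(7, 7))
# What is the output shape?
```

Input: (2, 96, 26, 26) -> Output: (2, 96, 7, 7)

Answer: (2, 96, 7, 7)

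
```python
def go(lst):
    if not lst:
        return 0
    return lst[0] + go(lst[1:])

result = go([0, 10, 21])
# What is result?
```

0 + 10 + 21 + 0 = 31

Answer: 31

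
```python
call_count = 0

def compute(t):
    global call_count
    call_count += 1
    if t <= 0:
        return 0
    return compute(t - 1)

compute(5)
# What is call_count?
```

Linear recursion stepping by 1: 6 calls from t=5 down to ≤0.

Answer: 6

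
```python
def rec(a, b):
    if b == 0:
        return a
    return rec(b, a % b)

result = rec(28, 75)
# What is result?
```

rec(28, 75) -> rec(75, 28) -> rec(28, 19) -> rec(19, 9) -> rec(9, 1) -> rec(1, 0) -> 1

Answer: 1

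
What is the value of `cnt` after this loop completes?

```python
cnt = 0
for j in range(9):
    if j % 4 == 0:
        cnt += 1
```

Count numbers divisible by 4 in range(9)
`cnt` takes the values: 0 → 1 → 2 → 3

Answer: 3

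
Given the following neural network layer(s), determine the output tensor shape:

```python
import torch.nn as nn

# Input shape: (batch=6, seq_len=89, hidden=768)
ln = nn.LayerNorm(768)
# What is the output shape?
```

Input: (6, 89, 768) -> Output: (6, 89, 768)

Answer: (6, 89, 768)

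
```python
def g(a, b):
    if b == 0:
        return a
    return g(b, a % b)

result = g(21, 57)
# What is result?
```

g(21, 57) -> g(57, 21) -> g(21, 15) -> g(15, 6) -> g(6, 3) -> g(3, 0) -> 3

Answer: 3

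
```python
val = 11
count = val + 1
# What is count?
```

Trace:
`val = 11` → val = 11
`count = val + 1` → count = 12
So count = 12

Answer: 12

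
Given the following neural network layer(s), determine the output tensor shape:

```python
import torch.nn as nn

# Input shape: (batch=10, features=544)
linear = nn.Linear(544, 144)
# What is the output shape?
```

Input: (10, 544) -> Output: (10, 144)

Answer: (10, 144)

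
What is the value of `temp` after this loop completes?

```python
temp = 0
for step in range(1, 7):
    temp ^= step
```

XOR of 1 to 6
`temp` takes the values: 0 → 1 → 3 → 0 → 4 → 1 → 7

Answer: 7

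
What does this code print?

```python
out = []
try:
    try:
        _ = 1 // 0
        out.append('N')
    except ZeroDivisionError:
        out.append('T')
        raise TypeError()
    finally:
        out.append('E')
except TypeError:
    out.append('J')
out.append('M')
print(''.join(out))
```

Execution trace: 'T' (inner except ZeroDivisionError) → 'E' (inner finally) → 'J' (outer except TypeError) → 'M' (after the try/except). Output: TEJM

Answer: TEJM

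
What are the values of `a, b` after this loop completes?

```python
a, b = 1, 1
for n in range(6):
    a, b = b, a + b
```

Fibonacci: after 6 iterations
`a, b` takes the values: (1, 1) → (1, 2) → (2, 3) → (3, 5) → (5, 8) → (8, 13) → (13, 21)

Answer: 13, 21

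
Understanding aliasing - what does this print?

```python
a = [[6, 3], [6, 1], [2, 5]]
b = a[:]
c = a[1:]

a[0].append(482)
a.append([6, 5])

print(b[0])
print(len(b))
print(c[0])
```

Key concept: slice with nested mutation.
Step by step:
`a = [[6, 3], [6, 1], [2, 5]]` → a = [[6, 3], [6, 1], [2, 5]]
`b = a[:]` → b = [[6, 3], [6, 1], [2, 5]]
`c = a[1:]` → c = [[6, 1], [2, 5]]
`a[0].append(482)` → a = [[6, 3, 482], [6, 1], [2, 5]]; b = [[6, 3, 482], [6, 1], [2, 5]]
`a.append([6, 5])` → a = [[6, 3, 482], [6, 1], [2, 5], [6, 5]]
`print(b[0])` → prints [6, 3, 482]
`print(len(b))` → prints 3
`print(c[0])` → prints [6, 1]

Answer:
[6, 3, 482]
3
[6, 1]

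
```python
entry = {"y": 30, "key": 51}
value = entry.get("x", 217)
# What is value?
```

Trace:
`entry = {"y": 30, "key": 51}` → entry = {'y': 30, 'key': 51}
`value = entry.get("x", 217)` → value = 217
So value = 217

Answer: 217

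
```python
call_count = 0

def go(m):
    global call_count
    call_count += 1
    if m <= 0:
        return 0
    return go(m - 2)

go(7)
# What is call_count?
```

Linear recursion stepping by 2: 5 calls from m=7 down to ≤0.

Answer: 5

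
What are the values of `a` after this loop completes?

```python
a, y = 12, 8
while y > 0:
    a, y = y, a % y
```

GCD of 12 and 8
`a` takes the values: 12 → 8 → 4

Answer: 4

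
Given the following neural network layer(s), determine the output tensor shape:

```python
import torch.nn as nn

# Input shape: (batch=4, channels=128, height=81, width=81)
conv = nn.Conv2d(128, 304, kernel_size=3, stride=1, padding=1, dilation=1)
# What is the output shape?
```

Input: (4, 128, 81, 81) -> Output: (4, 304, 81, 81)

Answer: (4, 304, 81, 81)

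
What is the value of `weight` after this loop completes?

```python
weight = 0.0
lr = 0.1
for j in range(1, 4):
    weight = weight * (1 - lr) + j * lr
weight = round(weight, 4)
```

Moving average with lr=0.1
`weight` takes the values: 0.0 → 0.1 → 0.29 → 0.561

Answer: 0.561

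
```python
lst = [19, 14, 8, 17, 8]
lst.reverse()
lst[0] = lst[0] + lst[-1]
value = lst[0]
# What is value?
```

Trace:
`lst = [19, 14, 8, 17, 8]` → lst = [19, 14, 8, 17, 8]
`lst.reverse()` → lst = [8, 17, 8, 14, 19]
`lst[0] = lst[0] + lst[-1]` → lst = [27, 17, 8, 14, 19]
`value = lst[0]` → value = 27
So value = 27

Answer: 27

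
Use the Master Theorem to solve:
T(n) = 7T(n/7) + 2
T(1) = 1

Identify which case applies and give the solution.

a=7, b=7, f(n)=2. log_7(7) = 1. Since c=0 < 1, Case 1 applies: T(n) = Θ(n^log_b(a)) = O(n).

Answer: O(n) - Case 1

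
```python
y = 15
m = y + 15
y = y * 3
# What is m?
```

Trace:
`y = 15` → y = 15
`m = y + 15` → m = 30
`y = y * 3` → y = 45
So m = 30

Answer: 30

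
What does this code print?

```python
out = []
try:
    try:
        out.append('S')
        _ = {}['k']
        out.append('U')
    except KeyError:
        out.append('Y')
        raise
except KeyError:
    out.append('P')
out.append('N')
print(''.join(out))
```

Execution trace: 'S' (inner try body) → 'Y' (inner except KeyError) → 'P' (outer except KeyError) → 'N' (after the try/except). Output: SYPN

Answer: SYPN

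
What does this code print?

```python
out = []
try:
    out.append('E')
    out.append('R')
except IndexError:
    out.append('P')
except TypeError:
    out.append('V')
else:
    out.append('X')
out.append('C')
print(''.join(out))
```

Execution trace: 'E' (try body) → 'R' (try body, no exception) → 'X' (else) → 'C' (after the try/except). Output: ERXC

Answer: ERXC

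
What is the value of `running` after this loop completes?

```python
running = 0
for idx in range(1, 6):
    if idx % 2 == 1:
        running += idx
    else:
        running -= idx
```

Add odd, subtract even
`running` takes the values: 0 → 1 → -1 → 2 → -2 → 3

Answer: 3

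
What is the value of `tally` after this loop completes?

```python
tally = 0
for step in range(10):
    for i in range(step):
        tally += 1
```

Triangle number: 0+1+2+...+9
`tally` takes the values: 0 → 1 → 2 → 3 → 4 → 5 → 6 → 7 → 8 → 9 → 10 → 11 → 12 → 13 → 14 → 15 → 16 → 17 → 18 → 19 → 20 → 21 → 22 → 23 → 24 → 25 → 26 → 27 → 28 → 29 → … → 41 → 42 → 43 → 44 → 45

Answer: 45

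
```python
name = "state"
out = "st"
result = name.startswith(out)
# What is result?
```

Trace:
`name = "state"` → name = 'state'
`out = "st"` → out = 'st'
`result = name.startswith(out)` → result = True
So result = True

Answer: True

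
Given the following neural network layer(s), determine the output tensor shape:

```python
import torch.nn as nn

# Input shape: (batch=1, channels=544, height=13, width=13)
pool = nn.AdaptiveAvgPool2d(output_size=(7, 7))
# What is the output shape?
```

Input: (1, 544, 13, 13) -> Output: (1, 544, 7, 7)

Answer: (1, 544, 7, 7)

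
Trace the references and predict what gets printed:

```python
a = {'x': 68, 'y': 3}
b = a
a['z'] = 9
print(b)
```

Key concept: dict aliasing.
Step by step:
`a = {'x': 68, 'y': 3}` → a = {'x': 68, 'y': 3}
`b = a` → b = {'x': 68, 'y': 3} (same object as a)
`a['z'] = 9` → a = {'x': 68, 'y': 3, 'z': 9} (same object as b); b = {'x': 68, 'y': 3, 'z': 9} (same object as a)
`print(b)` → prints {'x': 68, 'y': 3, 'z': 9}

Answer: {'x': 68, 'y': 3, 'z': 9}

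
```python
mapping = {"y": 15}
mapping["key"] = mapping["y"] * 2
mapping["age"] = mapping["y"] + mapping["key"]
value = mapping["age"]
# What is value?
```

Trace:
`mapping = {"y": 15}` → mapping = {'y': 15}
`mapping["key"] = mapping["y"] * 2` → mapping = {'y': 15, 'key': 30}
`mapping["age"] = mapping["y"] + mapping["key"]` → mapping = {'y': 15, 'key': 30, 'age': 45}
`value = mapping["age"]` → value = 45
So value = 45

Answer: 45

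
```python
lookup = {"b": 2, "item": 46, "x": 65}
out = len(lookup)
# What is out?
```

Trace:
`lookup = {"b": 2, "item": 46, "x": 65}` → lookup = {'b': 2, 'item': 46, 'x': 65}
`out = len(lookup)` → out = 3
So out = 3

Answer: 3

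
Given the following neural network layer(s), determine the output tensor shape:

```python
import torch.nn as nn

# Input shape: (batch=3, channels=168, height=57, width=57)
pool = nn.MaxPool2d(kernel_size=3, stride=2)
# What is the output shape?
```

Input: (3, 168, 57, 57) -> Output: (3, 168, 28, 28)

Answer: (3, 168, 28, 28)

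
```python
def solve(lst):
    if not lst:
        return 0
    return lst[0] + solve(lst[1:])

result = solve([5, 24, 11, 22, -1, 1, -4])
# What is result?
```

5 + 24 + 11 + 22 + (-1) + 1 + (-4) + 0 = 58

Answer: 58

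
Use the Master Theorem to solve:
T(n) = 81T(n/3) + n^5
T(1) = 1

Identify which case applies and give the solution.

a=81, b=3, f(n)=n^5. log_3(81) = 4. Since c=5 > 4 and the regularity condition holds (81(n/3)^5 = (81/3^5)n^5 with 81/3^5 < 1), Case 3 applies: T(n) = Θ(f(n)) = O(n^5).

Answer: O(n^5) - Case 3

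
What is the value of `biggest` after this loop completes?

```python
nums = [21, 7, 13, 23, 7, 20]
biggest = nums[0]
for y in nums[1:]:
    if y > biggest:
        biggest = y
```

Maximum of [21, 7, 13, 23, 7, 20]
`biggest` takes the values: 21 → 23

Answer: 23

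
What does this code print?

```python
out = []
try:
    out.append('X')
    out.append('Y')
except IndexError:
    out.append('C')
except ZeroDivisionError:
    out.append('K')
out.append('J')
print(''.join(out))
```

Execution trace: 'X' (try body) → 'Y' (try body, no exception) → 'J' (after the try/except). Output: XYJ

Answer: XYJ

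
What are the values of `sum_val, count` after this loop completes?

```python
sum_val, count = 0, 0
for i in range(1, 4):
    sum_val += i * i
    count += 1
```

Sum of squares and count
`sum_val, count` takes the values: (0, 0) → (1, 0) → (1, 1) → (5, 1) → (5, 2) → (14, 2) → (14, 3)

Answer: 14, 3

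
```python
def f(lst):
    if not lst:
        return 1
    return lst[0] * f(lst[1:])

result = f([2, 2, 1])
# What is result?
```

Product over [2, 2, 1] = 2 * 2 * 1 = 4

Answer: 4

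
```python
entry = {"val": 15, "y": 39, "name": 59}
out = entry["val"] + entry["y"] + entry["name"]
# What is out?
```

Trace:
`entry = {"val": 15, "y": 39, "name": 59}` → entry = {'val': 15, 'y': 39, 'name': 59}
`out = entry["val"] + entry["y"] + entry["name"]` → out = 113
So out = 113

Answer: 113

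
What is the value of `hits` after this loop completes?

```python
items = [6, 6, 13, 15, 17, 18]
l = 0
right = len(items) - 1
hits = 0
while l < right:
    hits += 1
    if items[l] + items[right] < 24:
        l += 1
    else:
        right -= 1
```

Steps to find pair summing to 24
`hits` takes the values: 0 → 1 → 2 → 3 → 4 → 5

Answer: 5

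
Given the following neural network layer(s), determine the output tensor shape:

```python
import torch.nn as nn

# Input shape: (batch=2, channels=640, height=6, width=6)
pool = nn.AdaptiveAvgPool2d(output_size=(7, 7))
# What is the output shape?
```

Input: (2, 640, 6, 6) -> Output: (2, 640, 7, 7)

Answer: (2, 640, 7, 7)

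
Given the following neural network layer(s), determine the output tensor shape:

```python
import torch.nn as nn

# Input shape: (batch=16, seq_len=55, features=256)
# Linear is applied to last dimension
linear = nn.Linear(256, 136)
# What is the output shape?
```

Input: (16, 55, 256) -> Output: (16, 55, 136)

Answer: (16, 55, 136)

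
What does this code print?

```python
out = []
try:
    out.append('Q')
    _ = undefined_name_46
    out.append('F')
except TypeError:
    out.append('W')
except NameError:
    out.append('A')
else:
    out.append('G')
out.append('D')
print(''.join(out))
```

Execution trace: 'Q' (try body) → 'A' (except NameError) → 'D' (after the try/except). Output: QAD

Answer: QAD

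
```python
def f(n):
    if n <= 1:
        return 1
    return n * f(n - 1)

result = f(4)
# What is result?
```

f(4) = 4 * 3 * 2 * 1 = 24

Answer: 24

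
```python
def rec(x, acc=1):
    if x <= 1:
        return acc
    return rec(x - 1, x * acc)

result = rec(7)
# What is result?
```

Accumulator trace (n, acc): (7, 1) -> (6, 7) -> (5, 42) -> (4, 210) -> (3, 840) -> (2, 2520) -> (1, 5040) -> return 5040

Answer: 5040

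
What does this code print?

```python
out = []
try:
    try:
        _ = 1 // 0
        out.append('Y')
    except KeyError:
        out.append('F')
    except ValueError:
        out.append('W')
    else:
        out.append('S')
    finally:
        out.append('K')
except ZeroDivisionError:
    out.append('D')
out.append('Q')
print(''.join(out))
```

Execution trace: 'K' (finally) → 'D' (outer except ZeroDivisionError) → 'Q' (after the try/except). Output: KDQ

Answer: KDQ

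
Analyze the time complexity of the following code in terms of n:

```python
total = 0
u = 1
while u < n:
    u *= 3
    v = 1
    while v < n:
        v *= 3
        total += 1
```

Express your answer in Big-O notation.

Each loop level contributes: log n × log n. Multiplying the contributions gives O(log² n).

Answer: O(log² n)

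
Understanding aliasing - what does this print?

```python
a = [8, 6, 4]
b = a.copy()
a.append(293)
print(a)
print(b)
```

Key concept: list.copy() creates independent copy.
Step by step:
`a = [8, 6, 4]` → a = [8, 6, 4]
`b = a.copy()` → b = [8, 6, 4]
`a.append(293)` → a = [8, 6, 4, 293]
`print(a)` → prints [8, 6, 4, 293]
`print(b)` → prints [8, 6, 4]

Answer:
[8, 6, 4, 293]
[8, 6, 4]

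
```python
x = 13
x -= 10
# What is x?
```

Trace:
`x = 13` → x = 13
`x -= 10` → x = 3
So x = 3

Answer: 3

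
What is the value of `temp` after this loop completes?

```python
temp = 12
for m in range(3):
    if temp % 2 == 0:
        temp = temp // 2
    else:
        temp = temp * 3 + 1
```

Collatz-style transformation from 12
`temp` takes the values: 12 → 6 → 3 → 10

Answer: 10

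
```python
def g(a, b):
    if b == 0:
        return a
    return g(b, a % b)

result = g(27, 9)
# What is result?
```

g(27, 9) -> g(9, 0) -> 9

Answer: 9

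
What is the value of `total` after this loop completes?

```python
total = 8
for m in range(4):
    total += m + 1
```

Start at 8, add 1 to 4 = 18
`total` takes the values: 8 → 9 → 11 → 14 → 18

Answer: 18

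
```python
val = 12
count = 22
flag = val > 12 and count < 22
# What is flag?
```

Trace:
`val = 12` → val = 12
`count = 22` → count = 22
`flag = val > 12 and count < 22` → flag = False
So flag = False

Answer: False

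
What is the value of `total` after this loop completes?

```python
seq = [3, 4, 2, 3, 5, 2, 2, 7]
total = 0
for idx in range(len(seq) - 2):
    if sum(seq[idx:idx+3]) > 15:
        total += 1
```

Count windows with sum > 15
`total` takes the values: 0

Answer: 0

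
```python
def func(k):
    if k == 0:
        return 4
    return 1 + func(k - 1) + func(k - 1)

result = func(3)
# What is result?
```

func(k) = 1 + 2·func(k-1), func(0)=4. Closed form: (4+1)·2^3 - 1 = 39.

Answer: 39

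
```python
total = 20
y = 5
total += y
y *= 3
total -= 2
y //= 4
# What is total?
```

Trace:
`total = 20` → total = 20
`y = 5` → y = 5
`total += y` → total = 25
`y *= 3` → y = 15
`total -= 2` → total = 23
`y //= 4` → y = 3
So total = 23

Answer: 23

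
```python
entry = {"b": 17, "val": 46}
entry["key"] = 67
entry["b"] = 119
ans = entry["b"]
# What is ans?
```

Trace:
`entry = {"b": 17, "val": 46}` → entry = {'b': 17, 'val': 46}
`entry["key"] = 67` → entry = {'b': 17, 'val': 46, 'key': 67}
`entry["b"] = 119` → entry = {'b': 119, 'val': 46, 'key': 67}
`ans = entry["b"]` → ans = 119
So ans = 119

Answer: 119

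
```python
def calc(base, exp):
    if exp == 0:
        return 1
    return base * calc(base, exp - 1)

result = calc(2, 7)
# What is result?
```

calc(2, 7) = 2 * 2 * 2 * 2 * 2 * 2 * 2 = 128

Answer: 128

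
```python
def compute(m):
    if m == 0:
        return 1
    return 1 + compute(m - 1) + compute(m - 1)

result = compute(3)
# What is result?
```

compute(m) = 1 + 2·compute(m-1), compute(0)=1. Closed form: (1+1)·2^3 - 1 = 15.

Answer: 15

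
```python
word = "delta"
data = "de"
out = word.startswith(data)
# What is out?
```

Trace:
`word = "delta"` → word = 'delta'
`data = "de"` → data = 'de'
`out = word.startswith(data)` → out = True
So out = True

Answer: True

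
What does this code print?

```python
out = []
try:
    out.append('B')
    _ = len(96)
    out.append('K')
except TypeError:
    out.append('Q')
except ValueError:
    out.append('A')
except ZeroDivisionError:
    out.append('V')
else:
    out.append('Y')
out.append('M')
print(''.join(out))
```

Execution trace: 'B' (try body) → 'Q' (except TypeError) → 'M' (after the try/except). Output: BQM

Answer: BQM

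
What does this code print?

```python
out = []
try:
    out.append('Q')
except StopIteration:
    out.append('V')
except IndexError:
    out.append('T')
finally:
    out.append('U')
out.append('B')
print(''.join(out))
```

Execution trace: 'Q' (try body, no exception) → 'U' (finally) → 'B' (after the try/except). Output: QUB

Answer: QUB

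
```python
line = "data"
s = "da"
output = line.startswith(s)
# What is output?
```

Trace:
`line = "data"` → line = 'data'
`s = "da"` → s = 'da'
`output = line.startswith(s)` → output = True
So output = True

Answer: True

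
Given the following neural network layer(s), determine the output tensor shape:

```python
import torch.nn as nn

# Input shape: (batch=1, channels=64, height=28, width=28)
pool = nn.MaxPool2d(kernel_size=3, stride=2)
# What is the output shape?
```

Input: (1, 64, 28, 28) -> Output: (1, 64, 13, 13)

Answer: (1, 64, 13, 13)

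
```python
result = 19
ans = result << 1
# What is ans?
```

Trace:
`result = 19` → result = 19
`ans = result << 1` → ans = 38
So ans = 38

Answer: 38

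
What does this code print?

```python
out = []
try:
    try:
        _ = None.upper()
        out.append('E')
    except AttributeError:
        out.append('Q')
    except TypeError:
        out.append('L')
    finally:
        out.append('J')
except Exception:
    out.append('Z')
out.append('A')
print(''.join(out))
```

Execution trace: 'Q' (inner except AttributeError) → 'J' (inner finally) → 'A' (after the try/except). Output: QJA

Answer: QJA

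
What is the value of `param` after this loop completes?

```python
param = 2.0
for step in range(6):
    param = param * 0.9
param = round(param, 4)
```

Exponential decay: 2.0 * 0.9^6
`param` takes the values: 2.0 → 1.8 → 1.62 → 1.458 → 1.3122 → 1.18098 → 1.062882 → 1.0629

Answer: 1.0629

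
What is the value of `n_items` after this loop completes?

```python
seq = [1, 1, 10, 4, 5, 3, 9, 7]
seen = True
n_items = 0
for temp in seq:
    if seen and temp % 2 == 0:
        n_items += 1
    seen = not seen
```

Count even values at even positions
`n_items` takes the values: 0 → 1

Answer: 1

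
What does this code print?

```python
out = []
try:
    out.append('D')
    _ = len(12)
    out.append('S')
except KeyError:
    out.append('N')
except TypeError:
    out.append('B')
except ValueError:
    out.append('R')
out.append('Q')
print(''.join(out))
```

Execution trace: 'D' (try body) → 'B' (except TypeError) → 'Q' (after the try/except). Output: DBQ

Answer: DBQ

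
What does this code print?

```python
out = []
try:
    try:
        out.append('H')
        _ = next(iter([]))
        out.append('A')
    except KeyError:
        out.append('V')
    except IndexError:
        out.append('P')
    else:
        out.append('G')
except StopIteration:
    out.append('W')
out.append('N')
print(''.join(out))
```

Execution trace: 'H' (try body) → 'W' (outer except StopIteration) → 'N' (after the try/except). Output: HWN

Answer: HWN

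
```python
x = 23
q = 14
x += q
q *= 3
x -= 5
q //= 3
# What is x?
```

Trace:
`x = 23` → x = 23
`q = 14` → q = 14
`x += q` → x = 37
`q *= 3` → q = 42
`x -= 5` → x = 32
`q //= 3` → q = 14
So x = 32

Answer: 32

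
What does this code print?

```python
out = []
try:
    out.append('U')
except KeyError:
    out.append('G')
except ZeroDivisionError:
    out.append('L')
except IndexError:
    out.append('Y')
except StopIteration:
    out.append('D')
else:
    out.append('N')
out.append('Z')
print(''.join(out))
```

Execution trace: 'U' (try body, no exception) → 'N' (else) → 'Z' (after the try/except). Output: UNZ

Answer: UNZ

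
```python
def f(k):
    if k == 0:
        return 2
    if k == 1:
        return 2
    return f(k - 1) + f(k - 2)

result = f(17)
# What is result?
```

Build up from base cases: f(0)=2, f(1)=2, f(2)=4, f(3)=6, f(4)=10, f(5)=16, f(6)=26, ..., f(17)=5168

Answer: 5168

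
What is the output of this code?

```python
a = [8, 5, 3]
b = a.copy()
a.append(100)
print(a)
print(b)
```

Key concept: list.copy() creates independent copy.
Step by step:
`a = [8, 5, 3]` → a = [8, 5, 3]
`b = a.copy()` → b = [8, 5, 3]
`a.append(100)` → a = [8, 5, 3, 100]
`print(a)` → prints [8, 5, 3, 100]
`print(b)` → prints [8, 5, 3]

Answer:
[8, 5, 3, 100]
[8, 5, 3]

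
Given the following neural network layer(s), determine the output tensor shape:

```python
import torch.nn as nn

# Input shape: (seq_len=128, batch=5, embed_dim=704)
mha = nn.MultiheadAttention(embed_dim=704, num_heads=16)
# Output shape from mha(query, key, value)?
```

Input: (128, 5, 704) -> Output: (128, 5, 704)

Answer: (128, 5, 704)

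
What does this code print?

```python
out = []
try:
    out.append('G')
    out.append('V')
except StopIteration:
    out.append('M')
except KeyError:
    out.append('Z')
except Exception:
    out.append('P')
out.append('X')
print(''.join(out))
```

Execution trace: 'G' (try body) → 'V' (try body, no exception) → 'X' (after the try/except). Output: GVX

Answer: GVX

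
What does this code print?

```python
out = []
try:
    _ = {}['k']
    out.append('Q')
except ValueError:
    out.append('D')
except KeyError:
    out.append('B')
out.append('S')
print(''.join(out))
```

Execution trace: 'B' (except KeyError) → 'S' (after the try/except). Output: BS

Answer: BS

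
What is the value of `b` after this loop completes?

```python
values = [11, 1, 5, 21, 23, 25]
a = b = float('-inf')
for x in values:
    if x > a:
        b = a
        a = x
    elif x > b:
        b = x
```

Second largest (with repeats) in [11, 1, 5, 21, 23, 25]
`b` takes the values: -inf → 1 → 5 → 11 → 21 → 23

Answer: 23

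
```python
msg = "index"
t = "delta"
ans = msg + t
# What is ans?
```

Trace:
`msg = "index"` → msg = 'index'
`t = "delta"` → t = 'delta'
`ans = msg + t` → ans = 'indexdelta'
So ans = 'indexdelta'

Answer: 'indexdelta'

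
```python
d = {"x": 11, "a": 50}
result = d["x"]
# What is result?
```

Trace:
`d = {"x": 11, "a": 50}` → d = {'x': 11, 'a': 50}
`result = d["x"]` → result = 11
So result = 11

Answer: 11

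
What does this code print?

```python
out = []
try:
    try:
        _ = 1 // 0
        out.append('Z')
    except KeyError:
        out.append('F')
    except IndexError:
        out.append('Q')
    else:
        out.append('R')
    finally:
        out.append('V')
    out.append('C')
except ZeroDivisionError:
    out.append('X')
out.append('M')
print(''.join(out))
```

Execution trace: 'V' (inner finally) → 'X' (except ZeroDivisionError) → 'M' (after the try/except). Output: VXM

Answer: VXM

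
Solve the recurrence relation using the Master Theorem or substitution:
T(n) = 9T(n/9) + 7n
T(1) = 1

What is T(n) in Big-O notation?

By Master Theorem: a=9, b=9, f(n)=7n. Since log_9(9) = 1 and f(n) = Θ(n^1), Case 2 applies. T(n) = O(n log n).

Answer: O(n log n)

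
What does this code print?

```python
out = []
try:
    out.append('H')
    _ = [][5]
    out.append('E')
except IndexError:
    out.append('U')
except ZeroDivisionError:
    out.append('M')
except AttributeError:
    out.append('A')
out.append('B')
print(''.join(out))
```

Execution trace: 'H' (try body) → 'U' (except IndexError) → 'B' (after the try/except). Output: HUB

Answer: HUB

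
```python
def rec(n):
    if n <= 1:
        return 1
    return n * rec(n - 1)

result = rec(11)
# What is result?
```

rec(11) = 11 * 10 * 9 * 8 * 7 * 6 * 5 * 4 * 3 * 2 * 1 = 39916800

Answer: 39916800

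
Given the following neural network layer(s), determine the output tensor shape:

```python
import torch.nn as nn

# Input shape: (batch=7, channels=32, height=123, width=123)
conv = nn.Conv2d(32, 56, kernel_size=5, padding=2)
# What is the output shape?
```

Input: (7, 32, 123, 123) -> Output: (7, 56, 123, 123)

Answer: (7, 56, 123, 123)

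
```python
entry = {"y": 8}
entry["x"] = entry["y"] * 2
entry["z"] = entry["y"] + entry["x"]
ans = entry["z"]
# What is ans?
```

Trace:
`entry = {"y": 8}` → entry = {'y': 8}
`entry["x"] = entry["y"] * 2` → entry = {'y': 8, 'x': 16}
`entry["z"] = entry["y"] + entry["x"]` → entry = {'y': 8, 'x': 16, 'z': 24}
`ans = entry["z"]` → ans = 24
So ans = 24

Answer: 24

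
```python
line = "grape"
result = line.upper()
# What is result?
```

Trace:
`line = "grape"` → line = 'grape'
`result = line.upper()` → result = 'GRAPE'
So result = 'GRAPE'

Answer: 'GRAPE'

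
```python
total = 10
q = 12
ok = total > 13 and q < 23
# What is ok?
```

Trace:
`total = 10` → total = 10
`q = 12` → q = 12
`ok = total > 13 and q < 23` → ok = False
So ok = False

Answer: False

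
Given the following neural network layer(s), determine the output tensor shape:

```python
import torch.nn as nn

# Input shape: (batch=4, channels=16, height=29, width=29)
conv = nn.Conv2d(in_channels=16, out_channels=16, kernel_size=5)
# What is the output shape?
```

Input: (4, 16, 29, 29) -> Output: (4, 16, 25, 25)

Answer: (4, 16, 25, 25)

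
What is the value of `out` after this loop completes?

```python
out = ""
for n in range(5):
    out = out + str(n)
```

Concatenate digits 0 to 4
`out` takes the values: "" → "0" → "01" → "012" → "0123" → "01234"

Answer: "01234"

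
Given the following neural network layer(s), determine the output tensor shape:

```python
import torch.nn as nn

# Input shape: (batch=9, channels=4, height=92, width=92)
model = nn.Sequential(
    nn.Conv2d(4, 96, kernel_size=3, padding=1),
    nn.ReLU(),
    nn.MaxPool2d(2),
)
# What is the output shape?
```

Input: (9, 4, 92, 92) -> after Conv2d: (9, 96, 92, 92) -> after ReLU: (9, 96, 92, 92) -> Output: (9, 96, 46, 46)

Answer: (9, 96, 46, 46)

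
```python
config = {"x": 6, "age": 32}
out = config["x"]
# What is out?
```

Trace:
`config = {"x": 6, "age": 32}` → config = {'x': 6, 'age': 32}
`out = config["x"]` → out = 6
So out = 6

Answer: 6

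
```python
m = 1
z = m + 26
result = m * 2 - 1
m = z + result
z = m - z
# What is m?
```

Trace:
`m = 1` → m = 1
`z = m + 26` → z = 27
`result = m * 2 - 1` → result = 1
`m = z + result` → m = 28
`z = m - z` → z = 1
So m = 28

Answer: 28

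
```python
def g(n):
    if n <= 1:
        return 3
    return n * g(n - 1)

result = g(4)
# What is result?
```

g(4) = 4 * 3 * 2 * 3 = 72

Answer: 72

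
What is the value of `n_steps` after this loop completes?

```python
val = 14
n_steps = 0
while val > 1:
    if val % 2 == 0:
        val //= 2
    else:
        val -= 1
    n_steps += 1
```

Steps to reduce 14 to 1
`n_steps` takes the values: 0 → 1 → 2 → 3 → 4 → 5

Answer: 5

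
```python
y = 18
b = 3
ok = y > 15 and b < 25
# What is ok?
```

Trace:
`y = 18` → y = 18
`b = 3` → b = 3
`ok = y > 15 and b < 25` → ok = True
So ok = True

Answer: True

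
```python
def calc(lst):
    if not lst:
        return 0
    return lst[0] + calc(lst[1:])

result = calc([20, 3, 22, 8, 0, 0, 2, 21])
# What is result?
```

20 + 3 + 22 + 8 + 0 + 0 + 2 + 21 + 0 = 76

Answer: 76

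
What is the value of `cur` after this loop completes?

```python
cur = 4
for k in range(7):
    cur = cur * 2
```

Multiply by 2, 7 times: 4 * 2^7 = 512
`cur` takes the values: 4 → 8 → 16 → 32 → 64 → 128 → 256 → 512

Answer: 512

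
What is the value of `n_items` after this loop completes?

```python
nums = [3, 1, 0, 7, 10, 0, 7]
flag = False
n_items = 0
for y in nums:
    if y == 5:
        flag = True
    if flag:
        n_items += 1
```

Count elements after first 5 in [3, 1, 0, 7, 10, 0, 7]
`n_items` takes the values: 0

Answer: 0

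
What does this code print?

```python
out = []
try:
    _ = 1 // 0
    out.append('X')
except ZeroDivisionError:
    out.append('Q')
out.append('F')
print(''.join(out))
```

Execution trace: 'Q' (except ZeroDivisionError) → 'F' (after the try/except). Output: QF

Answer: QF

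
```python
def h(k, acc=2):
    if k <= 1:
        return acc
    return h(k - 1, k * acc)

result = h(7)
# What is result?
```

Accumulator trace (n, acc): (7, 2) -> (6, 14) -> (5, 84) -> (4, 420) -> (3, 1680) -> (2, 5040) -> (1, 10080) -> return 10080

Answer: 10080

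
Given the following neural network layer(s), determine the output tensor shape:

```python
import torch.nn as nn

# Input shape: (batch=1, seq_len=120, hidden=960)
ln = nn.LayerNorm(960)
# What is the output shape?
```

Input: (1, 120, 960) -> Output: (1, 120, 960)

Answer: (1, 120, 960)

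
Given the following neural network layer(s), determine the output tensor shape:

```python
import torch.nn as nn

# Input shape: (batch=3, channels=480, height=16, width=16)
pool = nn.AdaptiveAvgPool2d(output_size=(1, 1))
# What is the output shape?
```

Input: (3, 480, 16, 16) -> Output: (3, 480, 1, 1)

Answer: (3, 480, 1, 1)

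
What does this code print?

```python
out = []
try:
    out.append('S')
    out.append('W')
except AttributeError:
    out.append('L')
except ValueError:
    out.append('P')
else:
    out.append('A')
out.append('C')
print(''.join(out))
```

Execution trace: 'S' (try body) → 'W' (try body, no exception) → 'A' (else) → 'C' (after the try/except). Output: SWAC

Answer: SWAC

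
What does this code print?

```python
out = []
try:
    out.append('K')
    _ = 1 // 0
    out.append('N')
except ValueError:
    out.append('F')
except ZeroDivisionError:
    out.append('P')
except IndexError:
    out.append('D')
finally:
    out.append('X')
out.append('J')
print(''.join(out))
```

Execution trace: 'K' (try body) → 'P' (except ZeroDivisionError) → 'X' (finally) → 'J' (after the try/except). Output: KPXJ

Answer: KPXJ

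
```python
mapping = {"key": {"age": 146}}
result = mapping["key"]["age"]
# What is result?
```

Trace:
`mapping = {"key": {"age": 146}}` → mapping = {'key': {'age': 146}}
`result = mapping["key"]["age"]` → result = 146
So result = 146

Answer: 146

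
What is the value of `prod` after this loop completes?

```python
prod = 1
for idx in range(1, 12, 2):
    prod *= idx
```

Product of 1, 3, 5, ... up to 11
`prod` takes the values: 1 → 3 → 15 → 105 → 945 → 10395

Answer: 10395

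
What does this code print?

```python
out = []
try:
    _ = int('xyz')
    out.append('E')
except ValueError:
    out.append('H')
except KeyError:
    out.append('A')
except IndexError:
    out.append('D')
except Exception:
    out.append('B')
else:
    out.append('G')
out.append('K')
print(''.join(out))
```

Execution trace: 'H' (except ValueError) → 'K' (after the try/except). Output: HK

Answer: HK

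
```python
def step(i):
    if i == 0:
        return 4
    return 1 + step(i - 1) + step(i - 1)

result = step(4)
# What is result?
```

step(i) = 1 + 2·step(i-1), step(0)=4. Closed form: (4+1)·2^4 - 1 = 79.

Answer: 79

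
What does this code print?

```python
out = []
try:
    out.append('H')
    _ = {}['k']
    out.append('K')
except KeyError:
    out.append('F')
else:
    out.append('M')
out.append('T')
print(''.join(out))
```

Execution trace: 'H' (try body) → 'F' (except KeyError) → 'T' (after the try/except). Output: HFT

Answer: HFT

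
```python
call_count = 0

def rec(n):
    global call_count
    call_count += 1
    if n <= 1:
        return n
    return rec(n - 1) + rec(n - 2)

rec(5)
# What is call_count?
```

Calls(n) = 1 + Calls(n-1) + Calls(n-2); Calls(0)=Calls(1)=1. For n=5 this gives 15.

Answer: 15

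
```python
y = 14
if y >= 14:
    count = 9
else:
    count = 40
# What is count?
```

Trace:
`y = 14` → y = 14
`if y >= 14: ...` → y >= 14 is True → count = 9
So count = 9

Answer: 9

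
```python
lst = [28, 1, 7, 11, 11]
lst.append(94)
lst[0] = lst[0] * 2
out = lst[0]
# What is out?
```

Trace:
`lst = [28, 1, 7, 11, 11]` → lst = [28, 1, 7, 11, 11]
`lst.append(94)` → lst = [28, 1, 7, 11, 11, 94]
`lst[0] = lst[0] * 2` → lst = [56, 1, 7, 11, 11, 94]
`out = lst[0]` → out = 56
So out = 56

Answer: 56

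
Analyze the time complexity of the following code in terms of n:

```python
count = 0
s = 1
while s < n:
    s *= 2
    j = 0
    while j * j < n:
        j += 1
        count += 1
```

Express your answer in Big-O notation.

Each loop level contributes: log n × √n. Multiplying the contributions gives O(√n log n).

Answer: O(√n log n)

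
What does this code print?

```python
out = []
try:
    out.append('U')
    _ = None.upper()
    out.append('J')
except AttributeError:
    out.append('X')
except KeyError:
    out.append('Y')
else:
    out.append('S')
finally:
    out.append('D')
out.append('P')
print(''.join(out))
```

Execution trace: 'U' (try body) → 'X' (except AttributeError) → 'D' (finally) → 'P' (after the try/except). Output: UXDP

Answer: UXDP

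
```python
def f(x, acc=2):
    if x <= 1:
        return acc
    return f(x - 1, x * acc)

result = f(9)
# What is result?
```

Accumulator trace (n, acc): (9, 2) -> (8, 18) -> (7, 144) -> (6, 1008) -> (5, 6048) -> (4, 30240) -> (3, 120960) -> (2, 362880) -> (1, 725760) -> return 725760

Answer: 725760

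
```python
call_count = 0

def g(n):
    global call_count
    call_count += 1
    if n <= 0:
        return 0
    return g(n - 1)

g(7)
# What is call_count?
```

Linear recursion stepping by 1: 8 calls from n=7 down to ≤0.

Answer: 8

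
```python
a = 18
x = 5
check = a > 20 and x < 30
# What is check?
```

Trace:
`a = 18` → a = 18
`x = 5` → x = 5
`check = a > 20 and x < 30` → check = False
So check = False

Answer: False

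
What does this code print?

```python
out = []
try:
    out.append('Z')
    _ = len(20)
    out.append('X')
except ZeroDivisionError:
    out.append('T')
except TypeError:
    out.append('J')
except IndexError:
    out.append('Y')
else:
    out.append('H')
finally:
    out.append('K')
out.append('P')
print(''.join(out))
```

Execution trace: 'Z' (try body) → 'J' (except TypeError) → 'K' (finally) → 'P' (after the try/except). Output: ZJKP

Answer: ZJKP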